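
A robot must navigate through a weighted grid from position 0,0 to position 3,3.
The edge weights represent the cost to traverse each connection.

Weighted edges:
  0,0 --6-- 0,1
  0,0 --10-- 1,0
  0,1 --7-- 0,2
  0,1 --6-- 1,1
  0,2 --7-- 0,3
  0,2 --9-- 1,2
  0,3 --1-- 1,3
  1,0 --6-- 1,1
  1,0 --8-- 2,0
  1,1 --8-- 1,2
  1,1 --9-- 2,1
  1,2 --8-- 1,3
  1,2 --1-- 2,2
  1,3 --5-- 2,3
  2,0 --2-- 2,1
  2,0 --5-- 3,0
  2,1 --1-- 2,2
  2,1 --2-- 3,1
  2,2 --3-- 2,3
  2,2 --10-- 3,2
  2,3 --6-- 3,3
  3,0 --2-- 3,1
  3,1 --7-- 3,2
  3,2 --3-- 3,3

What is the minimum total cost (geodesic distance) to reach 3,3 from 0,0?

Shortest path: 0,0 → 0,1 → 1,1 → 1,2 → 2,2 → 2,3 → 3,3, total weight = 30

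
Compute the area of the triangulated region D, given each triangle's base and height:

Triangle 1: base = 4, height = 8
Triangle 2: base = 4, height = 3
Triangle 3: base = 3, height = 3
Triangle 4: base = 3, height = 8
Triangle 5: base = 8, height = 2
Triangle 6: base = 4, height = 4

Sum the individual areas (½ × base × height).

(1/2)×4×8 + (1/2)×4×3 + (1/2)×3×3 + (1/2)×3×8 + (1/2)×8×2 + (1/2)×4×4 = 54.5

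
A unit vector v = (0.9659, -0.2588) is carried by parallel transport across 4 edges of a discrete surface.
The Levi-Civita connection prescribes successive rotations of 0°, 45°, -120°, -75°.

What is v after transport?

Total rotation: 0° + 45° + (-120°) + (-75°) = -150°. Final vector: (-0.9659, -0.2588)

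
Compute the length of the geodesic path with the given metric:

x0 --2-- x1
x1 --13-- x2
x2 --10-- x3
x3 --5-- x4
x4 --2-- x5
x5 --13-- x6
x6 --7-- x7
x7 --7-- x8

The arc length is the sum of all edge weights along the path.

Arc length = 2 + 13 + 10 + 5 + 2 + 13 + 7 + 7 = 59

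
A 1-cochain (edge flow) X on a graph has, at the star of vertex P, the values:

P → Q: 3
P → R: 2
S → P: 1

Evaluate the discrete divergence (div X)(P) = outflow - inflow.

Divergence = sum of outgoing flows = 3 + 2 + (-1) = 4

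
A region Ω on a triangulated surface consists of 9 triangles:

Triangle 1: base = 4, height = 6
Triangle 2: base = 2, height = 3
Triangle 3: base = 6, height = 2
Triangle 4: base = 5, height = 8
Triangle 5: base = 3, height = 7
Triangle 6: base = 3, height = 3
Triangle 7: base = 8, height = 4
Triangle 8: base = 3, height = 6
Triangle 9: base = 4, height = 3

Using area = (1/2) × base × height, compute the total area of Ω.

(1/2)×4×6 + (1/2)×2×3 + (1/2)×6×2 + (1/2)×5×8 + (1/2)×3×7 + (1/2)×3×3 + (1/2)×8×4 + (1/2)×3×6 + (1/2)×4×3 = 87.0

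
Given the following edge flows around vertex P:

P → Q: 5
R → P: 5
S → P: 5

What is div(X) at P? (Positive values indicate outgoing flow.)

Divergence = sum of outgoing flows = 5 + (-5) + (-5) = -5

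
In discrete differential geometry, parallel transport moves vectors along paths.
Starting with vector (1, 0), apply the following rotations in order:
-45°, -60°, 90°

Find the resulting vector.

Total rotation: (-45°) + (-60°) + 90° = -15°. Final vector: (0.9659, -0.2588)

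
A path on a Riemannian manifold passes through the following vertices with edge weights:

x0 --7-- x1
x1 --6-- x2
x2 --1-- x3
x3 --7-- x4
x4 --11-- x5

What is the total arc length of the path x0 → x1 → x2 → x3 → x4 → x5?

Arc length = 7 + 6 + 1 + 7 + 11 = 32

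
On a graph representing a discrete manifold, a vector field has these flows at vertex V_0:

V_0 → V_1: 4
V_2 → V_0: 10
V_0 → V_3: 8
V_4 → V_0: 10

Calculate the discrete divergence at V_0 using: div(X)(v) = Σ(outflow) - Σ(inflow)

Divergence = sum of outgoing flows = 4 + (-10) + 8 + (-10) = -8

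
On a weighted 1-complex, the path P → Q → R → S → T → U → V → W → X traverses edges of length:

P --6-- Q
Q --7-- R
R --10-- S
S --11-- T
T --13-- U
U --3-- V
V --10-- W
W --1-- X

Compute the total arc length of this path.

Arc length = 6 + 7 + 10 + 11 + 13 + 3 + 10 + 1 = 61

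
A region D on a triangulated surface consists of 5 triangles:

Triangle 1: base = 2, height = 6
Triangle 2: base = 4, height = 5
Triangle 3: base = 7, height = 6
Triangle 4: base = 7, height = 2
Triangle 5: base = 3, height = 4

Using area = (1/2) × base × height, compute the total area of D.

(1/2)×2×6 + (1/2)×4×5 + (1/2)×7×6 + (1/2)×7×2 + (1/2)×3×4 = 50.0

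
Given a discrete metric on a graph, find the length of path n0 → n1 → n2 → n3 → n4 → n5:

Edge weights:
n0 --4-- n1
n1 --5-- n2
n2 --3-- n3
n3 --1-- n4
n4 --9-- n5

Arc length = 4 + 5 + 3 + 1 + 9 = 22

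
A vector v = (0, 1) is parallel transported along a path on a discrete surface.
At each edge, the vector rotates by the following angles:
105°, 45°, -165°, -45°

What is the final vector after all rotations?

Total rotation: 105° + 45° + (-165°) + (-45°) = -60°. Final vector: (0.8660, 0.5000)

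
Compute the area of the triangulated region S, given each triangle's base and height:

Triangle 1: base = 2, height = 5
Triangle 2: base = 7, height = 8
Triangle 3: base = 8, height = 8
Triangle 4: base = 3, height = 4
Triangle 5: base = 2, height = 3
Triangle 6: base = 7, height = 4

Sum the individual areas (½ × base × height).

(1/2)×2×5 + (1/2)×7×8 + (1/2)×8×8 + (1/2)×3×4 + (1/2)×2×3 + (1/2)×7×4 = 88.0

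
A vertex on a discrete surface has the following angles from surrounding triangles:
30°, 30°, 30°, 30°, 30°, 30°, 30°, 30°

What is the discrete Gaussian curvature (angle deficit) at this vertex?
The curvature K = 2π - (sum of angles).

Sum of angles = 240°. K = 360° - 240° = 120°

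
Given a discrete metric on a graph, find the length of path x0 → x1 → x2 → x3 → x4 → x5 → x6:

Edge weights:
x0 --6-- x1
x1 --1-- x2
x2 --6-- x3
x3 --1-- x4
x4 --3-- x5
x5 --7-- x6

Arc length = 6 + 1 + 6 + 1 + 3 + 7 = 24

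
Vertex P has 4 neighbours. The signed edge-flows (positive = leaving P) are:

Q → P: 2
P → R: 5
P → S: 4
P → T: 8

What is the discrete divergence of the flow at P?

Divergence = sum of outgoing flows = (-2) + 5 + 4 + 8 = 15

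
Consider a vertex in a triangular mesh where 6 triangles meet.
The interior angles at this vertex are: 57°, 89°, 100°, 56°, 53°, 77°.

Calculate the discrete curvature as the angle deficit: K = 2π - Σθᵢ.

Sum of angles = 432°. K = 360° - 432° = -72° = -2π/5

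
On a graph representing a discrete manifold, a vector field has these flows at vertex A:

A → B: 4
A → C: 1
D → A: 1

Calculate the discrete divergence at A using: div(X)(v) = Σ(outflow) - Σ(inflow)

Divergence = sum of outgoing flows = 4 + 1 + (-1) = 4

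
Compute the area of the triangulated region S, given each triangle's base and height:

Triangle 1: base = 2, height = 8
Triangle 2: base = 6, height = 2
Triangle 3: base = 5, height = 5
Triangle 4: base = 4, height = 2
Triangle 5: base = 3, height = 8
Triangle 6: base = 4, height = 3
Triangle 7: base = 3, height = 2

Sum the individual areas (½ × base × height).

(1/2)×2×8 + (1/2)×6×2 + (1/2)×5×5 + (1/2)×4×2 + (1/2)×3×8 + (1/2)×4×3 + (1/2)×3×2 = 51.5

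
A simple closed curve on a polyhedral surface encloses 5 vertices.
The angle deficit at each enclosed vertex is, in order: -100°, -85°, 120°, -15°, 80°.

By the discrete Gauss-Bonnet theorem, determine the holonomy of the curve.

Holonomy = total enclosed curvature = (-100°) + (-85°) + 120° + (-15°) + 80° = 0°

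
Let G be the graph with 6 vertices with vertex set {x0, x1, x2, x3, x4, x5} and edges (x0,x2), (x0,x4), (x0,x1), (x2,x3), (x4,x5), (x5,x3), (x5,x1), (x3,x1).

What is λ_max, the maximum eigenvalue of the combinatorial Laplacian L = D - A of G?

Degrees: deg(x0) = 3, deg(x1) = 3, deg(x2) = 2, deg(x3) = 3, deg(x4) = 2, deg(x5) = 3.
L = D − A with rows/columns ordered (x0, x1, x2, x3, x4, x5):
  [ 3, -1, -1,  0, -1,  0]
  [-1,  3,  0, -1,  0, -1]
  [-1,  0,  2, -1,  0,  0]
  [ 0, -1, -1,  3,  0, -1]
  [-1,  0,  0,  0,  2, -1]
  [ 0, -1,  0, -1, -1,  3]
Characteristic polynomial: det(λI − L) = λ(λ² − 6λ + 7)(λ − 2)(λ − 3)(λ − 5).
Roots: λ = 0; (λ² − 6λ + 7) = 0 ⇒ λ = 3 ± √2 ≈ 1.5858, 4.4142; (λ − 2) = 0 ⇒ λ = 2; (λ − 3) = 0 ⇒ λ = 3; (λ − 5) = 0 ⇒ λ = 5.
(Check: the roots sum (with multiplicity) to 16, matching trace L = Σdeg = 2·8 = 16.)
Laplacian eigenvalues: [0.0, 1.5858, 2.0, 3.0, 4.4142, 5.0]. Largest eigenvalue (spectral radius) = 5.0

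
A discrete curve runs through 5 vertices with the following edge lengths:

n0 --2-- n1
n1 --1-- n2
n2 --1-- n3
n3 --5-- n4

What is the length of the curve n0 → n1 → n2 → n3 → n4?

Arc length = 2 + 1 + 1 + 5 = 9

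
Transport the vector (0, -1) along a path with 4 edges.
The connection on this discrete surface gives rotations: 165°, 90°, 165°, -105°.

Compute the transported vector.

Total rotation: 165° + 90° + 165° + (-105°) = 315° ≡ -45° (mod 360°). Final vector: (-0.7071, -0.7071)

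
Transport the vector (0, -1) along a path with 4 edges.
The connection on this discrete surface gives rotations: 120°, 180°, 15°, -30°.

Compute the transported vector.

Total rotation: 120° + 180° + 15° + (-30°) = 285° ≡ -75° (mod 360°). Final vector: (-0.9659, -0.2588)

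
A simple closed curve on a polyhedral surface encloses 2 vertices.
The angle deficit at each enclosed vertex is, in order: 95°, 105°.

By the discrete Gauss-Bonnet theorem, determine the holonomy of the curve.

Holonomy = total enclosed curvature = 95° + 105° = 200°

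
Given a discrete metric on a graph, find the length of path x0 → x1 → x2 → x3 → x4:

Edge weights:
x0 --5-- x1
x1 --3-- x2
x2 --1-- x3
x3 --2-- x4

Arc length = 5 + 3 + 1 + 2 = 11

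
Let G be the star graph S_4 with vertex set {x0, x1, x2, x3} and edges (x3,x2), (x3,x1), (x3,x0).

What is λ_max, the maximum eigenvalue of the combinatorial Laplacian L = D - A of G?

The star S_4 is the complete bipartite graph K_{1,3} (one hub of degree 3, 3 leaves of degree 1). The Laplacian spectrum of K_{p,q} is 0, p (multiplicity q−1), q (multiplicity p−1), p+q. With p = 1, q = 3: 0 once, 1 with multiplicity 2, and 4 once. (Check: trace L = sum of degrees = 6 = 2·1 + 4.)
Laplacian eigenvalues: [0.0, 1.0, 1.0, 4.0]. Largest eigenvalue (spectral radius) = 4.0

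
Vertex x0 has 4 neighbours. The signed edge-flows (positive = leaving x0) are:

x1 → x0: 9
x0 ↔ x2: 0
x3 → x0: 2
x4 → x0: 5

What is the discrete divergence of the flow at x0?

Divergence = sum of outgoing flows = (-9) + 0 + (-2) + (-5) = -16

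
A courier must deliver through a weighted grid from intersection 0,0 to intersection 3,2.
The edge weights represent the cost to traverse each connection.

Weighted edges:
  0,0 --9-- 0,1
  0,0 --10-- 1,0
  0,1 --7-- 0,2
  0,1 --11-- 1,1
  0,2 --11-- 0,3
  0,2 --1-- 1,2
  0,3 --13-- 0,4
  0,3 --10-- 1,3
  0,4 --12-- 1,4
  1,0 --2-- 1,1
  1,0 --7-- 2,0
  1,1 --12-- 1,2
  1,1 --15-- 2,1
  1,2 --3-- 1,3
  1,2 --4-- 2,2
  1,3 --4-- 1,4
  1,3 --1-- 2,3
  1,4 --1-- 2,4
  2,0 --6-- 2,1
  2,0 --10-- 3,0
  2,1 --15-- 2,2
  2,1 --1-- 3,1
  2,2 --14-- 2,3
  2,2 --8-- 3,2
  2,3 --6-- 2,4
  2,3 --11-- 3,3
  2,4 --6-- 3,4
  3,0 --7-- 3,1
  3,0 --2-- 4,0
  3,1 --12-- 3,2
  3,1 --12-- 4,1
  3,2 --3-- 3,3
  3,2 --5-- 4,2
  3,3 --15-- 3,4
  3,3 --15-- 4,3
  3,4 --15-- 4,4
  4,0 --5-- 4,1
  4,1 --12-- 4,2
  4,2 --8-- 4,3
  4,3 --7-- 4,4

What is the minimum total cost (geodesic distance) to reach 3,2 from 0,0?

Shortest path: 0,0 → 0,1 → 0,2 → 1,2 → 2,2 → 3,2, total weight = 29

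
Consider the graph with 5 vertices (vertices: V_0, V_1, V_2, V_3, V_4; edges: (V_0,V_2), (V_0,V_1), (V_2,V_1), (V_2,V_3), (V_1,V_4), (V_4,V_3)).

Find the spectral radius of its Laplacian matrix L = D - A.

Degrees: deg(V_0) = 2, deg(V_1) = 3, deg(V_2) = 3, deg(V_3) = 2, deg(V_4) = 2.
L = D − A with rows/columns ordered (V_0, V_1, V_2, V_3, V_4):
  [ 2, -1, -1,  0,  0]
  [-1,  3, -1,  0, -1]
  [-1, -1,  3, -1,  0]
  [ 0,  0, -1,  2, -1]
  [ 0, -1,  0, -1,  2]
Characteristic polynomial: det(λI − L) = λ(λ² − 5λ + 5)(λ² − 7λ + 11).
Roots: λ = 0; (λ² − 5λ + 5) = 0 ⇒ λ = (5 ± √5)/2 ≈ 1.382, 3.618; (λ² − 7λ + 11) = 0 ⇒ λ = (7 ± √5)/2 ≈ 2.382, 4.618.
(Check: the roots sum (with multiplicity) to 12, matching trace L = Σdeg = 2·6 = 12.)
Laplacian eigenvalues: [0.0, 1.382, 2.382, 3.618, 4.618]. Largest eigenvalue (spectral radius) = 4.618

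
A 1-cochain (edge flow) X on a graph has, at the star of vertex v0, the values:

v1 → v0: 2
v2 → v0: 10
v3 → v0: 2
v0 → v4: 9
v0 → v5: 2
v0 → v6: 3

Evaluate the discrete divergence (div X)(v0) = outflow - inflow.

Divergence = sum of outgoing flows = (-2) + (-10) + (-2) + 9 + 2 + 3 = 0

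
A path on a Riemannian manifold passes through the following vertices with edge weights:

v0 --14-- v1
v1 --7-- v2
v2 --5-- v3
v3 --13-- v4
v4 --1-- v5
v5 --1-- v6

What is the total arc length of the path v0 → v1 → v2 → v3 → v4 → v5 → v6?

Arc length = 14 + 7 + 5 + 13 + 1 + 1 = 41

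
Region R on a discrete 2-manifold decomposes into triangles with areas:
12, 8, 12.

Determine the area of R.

12 + 8 + 12 = 32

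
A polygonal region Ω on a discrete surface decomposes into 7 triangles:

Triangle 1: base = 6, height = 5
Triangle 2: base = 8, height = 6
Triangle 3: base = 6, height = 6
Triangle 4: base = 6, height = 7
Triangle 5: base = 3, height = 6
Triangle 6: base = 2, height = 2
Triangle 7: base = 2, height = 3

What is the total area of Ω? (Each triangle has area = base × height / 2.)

(1/2)×6×5 + (1/2)×8×6 + (1/2)×6×6 + (1/2)×6×7 + (1/2)×3×6 + (1/2)×2×2 + (1/2)×2×3 = 92.0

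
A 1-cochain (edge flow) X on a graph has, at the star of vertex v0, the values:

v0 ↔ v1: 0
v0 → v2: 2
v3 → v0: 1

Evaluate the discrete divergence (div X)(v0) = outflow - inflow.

Divergence = sum of outgoing flows = 0 + 2 + (-1) = 1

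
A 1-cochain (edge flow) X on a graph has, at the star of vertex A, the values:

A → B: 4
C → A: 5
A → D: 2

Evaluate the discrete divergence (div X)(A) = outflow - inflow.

Divergence = sum of outgoing flows = 4 + (-5) + 2 = 1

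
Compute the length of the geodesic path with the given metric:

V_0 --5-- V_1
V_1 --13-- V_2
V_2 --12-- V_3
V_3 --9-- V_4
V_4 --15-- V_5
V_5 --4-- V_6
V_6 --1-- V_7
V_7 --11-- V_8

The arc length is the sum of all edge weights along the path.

Arc length = 5 + 13 + 12 + 9 + 15 + 4 + 1 + 11 = 70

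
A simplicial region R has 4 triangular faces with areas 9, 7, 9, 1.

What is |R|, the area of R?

9 + 7 + 9 + 1 = 26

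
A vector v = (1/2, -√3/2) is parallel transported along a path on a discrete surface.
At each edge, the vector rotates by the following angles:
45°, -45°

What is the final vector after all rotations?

Total rotation: 45° + (-45°) = 0°. Final vector: (0.5000, -0.8660)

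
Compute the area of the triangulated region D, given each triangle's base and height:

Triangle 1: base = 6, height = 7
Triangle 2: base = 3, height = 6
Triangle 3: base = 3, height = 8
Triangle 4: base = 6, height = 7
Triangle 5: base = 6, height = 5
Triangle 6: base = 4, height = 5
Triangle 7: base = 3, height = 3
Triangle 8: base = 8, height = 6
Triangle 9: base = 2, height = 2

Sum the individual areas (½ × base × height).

(1/2)×6×7 + (1/2)×3×6 + (1/2)×3×8 + (1/2)×6×7 + (1/2)×6×5 + (1/2)×4×5 + (1/2)×3×3 + (1/2)×8×6 + (1/2)×2×2 = 118.5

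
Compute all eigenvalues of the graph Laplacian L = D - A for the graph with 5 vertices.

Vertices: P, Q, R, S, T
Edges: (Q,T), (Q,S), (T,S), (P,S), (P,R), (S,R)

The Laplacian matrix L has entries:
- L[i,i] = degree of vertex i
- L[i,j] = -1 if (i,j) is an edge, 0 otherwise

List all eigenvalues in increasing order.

Degrees: deg(P) = 2, deg(Q) = 2, deg(R) = 2, deg(S) = 4, deg(T) = 2.
L = D − A with rows/columns ordered (P, Q, R, S, T):
  [ 2,  0, -1, -1,  0]
  [ 0,  2,  0, -1, -1]
  [-1,  0,  2, -1,  0]
  [-1, -1, -1,  4, -1]
  [ 0, -1,  0, -1,  2]
Characteristic polynomial: det(λI − L) = λ(λ − 1)(λ − 3)²(λ − 5).
Roots: λ = 0; (λ − 1) = 0 ⇒ λ = 1; (λ − 3) = 0 ⇒ λ = 3 (multiplicity 2); (λ − 5) = 0 ⇒ λ = 5.
(Check: the roots sum (with multiplicity) to 12, matching trace L = Σdeg = 2·6 = 12.)
Laplacian eigenvalues (increasing order): [0.0, 1.0, 3.0, 3.0, 5.0]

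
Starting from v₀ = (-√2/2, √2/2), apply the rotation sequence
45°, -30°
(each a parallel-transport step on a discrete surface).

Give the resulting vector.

Total rotation: 45° + (-30°) = 15°. Final vector: (-0.8660, 0.5000)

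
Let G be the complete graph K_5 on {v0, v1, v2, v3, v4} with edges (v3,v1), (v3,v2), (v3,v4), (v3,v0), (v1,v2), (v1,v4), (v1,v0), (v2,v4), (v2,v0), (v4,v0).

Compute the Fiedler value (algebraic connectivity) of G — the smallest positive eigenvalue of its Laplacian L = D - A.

For the complete graph K_n, L = nI − J (J = all-ones matrix). J has eigenvalues n (once, eigenvector 𝟙) and 0 (multiplicity n−1), so L has eigenvalues 0 (once) and n (multiplicity n−1). Here n = 5: eigenvalue 0 once and 5 with multiplicity 4.
Laplacian eigenvalues: [0.0, 5.0, 5.0, 5.0, 5.0]. Algebraic connectivity (smallest non-zero eigenvalue) = 5.0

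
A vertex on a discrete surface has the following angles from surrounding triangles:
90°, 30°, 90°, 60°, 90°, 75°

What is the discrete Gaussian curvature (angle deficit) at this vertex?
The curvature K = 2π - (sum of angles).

Sum of angles = 435°. K = 360° - 435° = -75°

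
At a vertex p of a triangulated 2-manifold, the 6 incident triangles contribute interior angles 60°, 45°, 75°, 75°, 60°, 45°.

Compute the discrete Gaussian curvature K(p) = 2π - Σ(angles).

Sum of angles = 360°. K = 360° - 360° = 0° = 0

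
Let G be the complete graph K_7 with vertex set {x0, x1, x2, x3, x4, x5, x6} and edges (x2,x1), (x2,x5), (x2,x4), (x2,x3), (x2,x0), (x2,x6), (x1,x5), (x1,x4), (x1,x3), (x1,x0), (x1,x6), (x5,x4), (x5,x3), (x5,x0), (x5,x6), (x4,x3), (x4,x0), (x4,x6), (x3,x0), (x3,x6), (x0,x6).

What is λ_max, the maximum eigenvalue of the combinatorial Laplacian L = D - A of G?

For the complete graph K_n, L = nI − J (J = all-ones matrix). J has eigenvalues n (once, eigenvector 𝟙) and 0 (multiplicity n−1), so L has eigenvalues 0 (once) and n (multiplicity n−1). Here n = 7: eigenvalue 0 once and 7 with multiplicity 6.
Laplacian eigenvalues: [0.0, 7.0, 7.0, 7.0, 7.0, 7.0, 7.0]. Largest eigenvalue (spectral radius) = 7.0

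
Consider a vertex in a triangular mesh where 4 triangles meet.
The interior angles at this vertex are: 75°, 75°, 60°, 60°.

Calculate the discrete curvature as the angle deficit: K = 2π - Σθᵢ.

Sum of angles = 270°. K = 360° - 270° = 90° = π/2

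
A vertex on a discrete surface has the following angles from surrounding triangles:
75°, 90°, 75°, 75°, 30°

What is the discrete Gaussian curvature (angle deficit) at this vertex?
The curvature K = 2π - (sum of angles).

Sum of angles = 345°. K = 360° - 345° = 15°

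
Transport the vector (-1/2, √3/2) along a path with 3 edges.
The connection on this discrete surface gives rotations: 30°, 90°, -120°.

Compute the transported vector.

Total rotation: 30° + 90° + (-120°) = 0°. Final vector: (-0.5000, 0.8660)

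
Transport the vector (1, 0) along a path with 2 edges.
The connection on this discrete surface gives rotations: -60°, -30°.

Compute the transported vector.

Total rotation: (-60°) + (-30°) = -90°. Final vector: (0, -1)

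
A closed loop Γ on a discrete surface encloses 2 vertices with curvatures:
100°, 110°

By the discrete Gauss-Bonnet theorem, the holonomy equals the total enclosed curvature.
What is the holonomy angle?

Holonomy = total enclosed curvature = 100° + 110° = 210°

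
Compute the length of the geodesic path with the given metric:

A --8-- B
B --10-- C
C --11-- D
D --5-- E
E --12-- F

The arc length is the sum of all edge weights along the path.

Arc length = 8 + 10 + 11 + 5 + 12 = 46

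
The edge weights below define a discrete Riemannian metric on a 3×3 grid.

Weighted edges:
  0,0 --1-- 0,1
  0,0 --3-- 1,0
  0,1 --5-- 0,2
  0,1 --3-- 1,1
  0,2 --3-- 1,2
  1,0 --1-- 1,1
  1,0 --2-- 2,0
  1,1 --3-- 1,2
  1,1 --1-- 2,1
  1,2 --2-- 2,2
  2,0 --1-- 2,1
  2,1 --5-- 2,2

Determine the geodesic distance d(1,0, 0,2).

Shortest path: 1,0 → 1,1 → 1,2 → 0,2, total weight = 7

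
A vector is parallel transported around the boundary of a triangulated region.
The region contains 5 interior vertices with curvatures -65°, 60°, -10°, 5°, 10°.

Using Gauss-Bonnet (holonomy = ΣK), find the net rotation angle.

Holonomy = total enclosed curvature = (-65°) + 60° + (-10°) + 5° + 10° = 0°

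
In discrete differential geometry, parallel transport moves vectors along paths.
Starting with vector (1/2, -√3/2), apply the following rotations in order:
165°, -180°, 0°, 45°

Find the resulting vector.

Total rotation: 165° + (-180°) + 0° + 45° = 30°. Final vector: (0.8660, -0.5000)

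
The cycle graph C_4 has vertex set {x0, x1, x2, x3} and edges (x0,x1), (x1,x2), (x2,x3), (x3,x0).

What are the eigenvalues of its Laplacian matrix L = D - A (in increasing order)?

The cycle graph C_n has Laplacian eigenvalues λ_k = 2 − 2cos(2πk/n), k = 0, 1, …, n−1. Here n = 4:
k=0: 2 − 2cos(0) = 0.0; k=1: 2 − 2cos(π/2) = 2.0; k=2: 2 − 2cos(π) = 4.0; k=3: 2 − 2cos(3π/2) = 2.0.
Laplacian eigenvalues (increasing order): [0.0, 2.0, 2.0, 4.0]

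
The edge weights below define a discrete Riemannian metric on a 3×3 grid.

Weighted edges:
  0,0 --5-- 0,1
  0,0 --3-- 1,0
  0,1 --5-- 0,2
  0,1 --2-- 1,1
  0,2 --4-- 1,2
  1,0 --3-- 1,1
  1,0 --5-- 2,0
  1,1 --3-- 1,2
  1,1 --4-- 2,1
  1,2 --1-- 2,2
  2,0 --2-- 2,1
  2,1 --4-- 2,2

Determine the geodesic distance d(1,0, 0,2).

Shortest path: 1,0 → 1,1 → 0,1 → 0,2, total weight = 10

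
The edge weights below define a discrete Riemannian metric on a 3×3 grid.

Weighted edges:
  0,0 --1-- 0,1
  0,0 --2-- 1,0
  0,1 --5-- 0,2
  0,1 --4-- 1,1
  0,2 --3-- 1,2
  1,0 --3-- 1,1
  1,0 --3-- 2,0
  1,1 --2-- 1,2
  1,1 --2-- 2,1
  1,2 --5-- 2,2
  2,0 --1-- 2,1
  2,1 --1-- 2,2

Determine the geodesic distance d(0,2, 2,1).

Shortest path: 0,2 → 1,2 → 1,1 → 2,1, total weight = 7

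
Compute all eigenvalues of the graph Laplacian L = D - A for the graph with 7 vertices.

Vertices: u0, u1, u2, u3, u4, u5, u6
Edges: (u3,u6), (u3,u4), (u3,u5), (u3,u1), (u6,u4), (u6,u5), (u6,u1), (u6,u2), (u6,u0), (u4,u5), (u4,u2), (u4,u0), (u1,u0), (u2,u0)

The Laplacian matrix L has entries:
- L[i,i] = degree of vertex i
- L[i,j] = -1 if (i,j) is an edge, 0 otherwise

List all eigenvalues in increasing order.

Degrees: deg(u0) = 4, deg(u1) = 3, deg(u2) = 3, deg(u3) = 4, deg(u4) = 5, deg(u5) = 3, deg(u6) = 6.
L = D − A with rows/columns ordered (u0, u1, u2, u3, u4, u5, u6):
  [ 4, -1, -1,  0, -1,  0, -1]
  [-1,  3,  0, -1,  0,  0, -1]
  [-1,  0,  3,  0, -1,  0, -1]
  [ 0, -1,  0,  4, -1, -1, -1]
  [-1,  0, -1, -1,  5, -1, -1]
  [ 0,  0,  0, -1, -1,  3, -1]
  [-1, -1, -1, -1, -1, -1,  6]
Characteristic polynomial: det(λI − L) = λ(λ² − 7λ + 11)(λ² − 9λ + 17)(λ − 5)(λ − 7).
Roots: λ = 0; (λ² − 7λ + 11) = 0 ⇒ λ = (7 ± √5)/2 ≈ 2.382, 4.618; (λ² − 9λ + 17) = 0 ⇒ λ = (9 ± √13)/2 ≈ 2.6972, 6.3028; (λ − 5) = 0 ⇒ λ = 5; (λ − 7) = 0 ⇒ λ = 7.
(Check: the roots sum (with multiplicity) to 28, matching trace L = Σdeg = 2·14 = 28.)
Laplacian eigenvalues (increasing order): [0.0, 2.382, 2.6972, 4.618, 5.0, 6.3028, 7.0]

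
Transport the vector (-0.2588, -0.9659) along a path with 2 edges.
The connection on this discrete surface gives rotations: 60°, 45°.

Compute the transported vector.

Total rotation: 60° + 45° = 105°. Final vector: (1, 0)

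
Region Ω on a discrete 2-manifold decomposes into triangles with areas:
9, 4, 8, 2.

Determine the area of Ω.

9 + 4 + 8 + 2 = 23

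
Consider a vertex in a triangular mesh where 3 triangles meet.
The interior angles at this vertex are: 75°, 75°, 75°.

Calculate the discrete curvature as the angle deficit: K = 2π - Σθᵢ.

Sum of angles = 225°. K = 360° - 225° = 135° = 3π/4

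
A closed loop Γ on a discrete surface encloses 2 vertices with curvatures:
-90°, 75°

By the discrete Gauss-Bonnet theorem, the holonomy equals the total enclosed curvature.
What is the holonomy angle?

Holonomy = total enclosed curvature = (-90°) + 75° = -15°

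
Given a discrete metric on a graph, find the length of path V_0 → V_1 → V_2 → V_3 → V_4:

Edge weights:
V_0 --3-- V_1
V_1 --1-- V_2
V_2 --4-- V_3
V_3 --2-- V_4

Arc length = 3 + 1 + 4 + 2 = 10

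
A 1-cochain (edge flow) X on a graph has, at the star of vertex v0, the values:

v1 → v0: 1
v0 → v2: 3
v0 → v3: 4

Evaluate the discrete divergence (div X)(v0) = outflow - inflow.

Divergence = sum of outgoing flows = (-1) + 3 + 4 = 6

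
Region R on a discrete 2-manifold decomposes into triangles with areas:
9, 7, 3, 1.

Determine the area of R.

9 + 7 + 3 + 1 = 20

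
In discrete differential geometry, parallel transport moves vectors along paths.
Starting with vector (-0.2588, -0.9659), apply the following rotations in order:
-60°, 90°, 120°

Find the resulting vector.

Total rotation: (-60°) + 90° + 120° = 150°. Final vector: (0.7071, 0.7071)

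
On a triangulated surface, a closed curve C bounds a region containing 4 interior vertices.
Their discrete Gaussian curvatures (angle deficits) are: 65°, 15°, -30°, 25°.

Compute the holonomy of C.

Holonomy = total enclosed curvature = 65° + 15° + (-30°) + 25° = 75°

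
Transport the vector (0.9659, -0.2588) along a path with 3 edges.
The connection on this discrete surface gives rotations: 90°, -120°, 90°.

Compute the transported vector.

Total rotation: 90° + (-120°) + 90° = 60°. Final vector: (0.7071, 0.7071)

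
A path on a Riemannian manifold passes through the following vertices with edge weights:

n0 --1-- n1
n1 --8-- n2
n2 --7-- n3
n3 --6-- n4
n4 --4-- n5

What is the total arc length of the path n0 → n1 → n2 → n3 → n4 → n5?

Arc length = 1 + 8 + 7 + 6 + 4 = 26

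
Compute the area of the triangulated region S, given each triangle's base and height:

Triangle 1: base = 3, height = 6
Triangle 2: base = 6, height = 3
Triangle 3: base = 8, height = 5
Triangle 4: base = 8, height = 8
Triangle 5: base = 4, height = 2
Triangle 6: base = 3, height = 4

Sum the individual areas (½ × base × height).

(1/2)×3×6 + (1/2)×6×3 + (1/2)×8×5 + (1/2)×8×8 + (1/2)×4×2 + (1/2)×3×4 = 80.0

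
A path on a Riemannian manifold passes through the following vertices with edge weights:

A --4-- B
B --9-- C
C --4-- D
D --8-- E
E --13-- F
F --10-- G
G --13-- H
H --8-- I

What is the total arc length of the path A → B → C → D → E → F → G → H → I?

Arc length = 4 + 9 + 4 + 8 + 13 + 10 + 13 + 8 = 69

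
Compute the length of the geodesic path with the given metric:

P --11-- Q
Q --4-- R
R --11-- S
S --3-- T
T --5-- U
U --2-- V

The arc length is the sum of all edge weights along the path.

Arc length = 11 + 4 + 11 + 3 + 5 + 2 = 36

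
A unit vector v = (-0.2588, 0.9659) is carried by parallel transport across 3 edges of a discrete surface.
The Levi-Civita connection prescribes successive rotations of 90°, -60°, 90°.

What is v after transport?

Total rotation: 90° + (-60°) + 90° = 120°. Final vector: (-0.7071, -0.7071)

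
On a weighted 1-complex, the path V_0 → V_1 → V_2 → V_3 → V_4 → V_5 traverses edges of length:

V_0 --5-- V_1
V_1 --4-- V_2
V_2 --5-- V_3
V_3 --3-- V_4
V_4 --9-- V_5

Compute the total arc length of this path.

Arc length = 5 + 4 + 5 + 3 + 9 = 26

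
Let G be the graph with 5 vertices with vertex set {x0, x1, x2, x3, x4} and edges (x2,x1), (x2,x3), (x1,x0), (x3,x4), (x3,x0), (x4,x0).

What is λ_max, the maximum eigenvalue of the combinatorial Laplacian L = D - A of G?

Degrees: deg(x0) = 3, deg(x1) = 2, deg(x2) = 2, deg(x3) = 3, deg(x4) = 2.
L = D − A with rows/columns ordered (x0, x1, x2, x3, x4):
  [ 3, -1,  0, -1, -1]
  [-1,  2, -1,  0,  0]
  [ 0, -1,  2, -1,  0]
  [-1,  0, -1,  3, -1]
  [-1,  0,  0, -1,  2]
Characteristic polynomial: det(λI − L) = λ(λ² − 5λ + 5)(λ² − 7λ + 11).
Roots: λ = 0; (λ² − 5λ + 5) = 0 ⇒ λ = (5 ± √5)/2 ≈ 1.382, 3.618; (λ² − 7λ + 11) = 0 ⇒ λ = (7 ± √5)/2 ≈ 2.382, 4.618.
(Check: the roots sum (with multiplicity) to 12, matching trace L = Σdeg = 2·6 = 12.)
Laplacian eigenvalues: [0.0, 1.382, 2.382, 3.618, 4.618]. Largest eigenvalue (spectral radius) = 4.618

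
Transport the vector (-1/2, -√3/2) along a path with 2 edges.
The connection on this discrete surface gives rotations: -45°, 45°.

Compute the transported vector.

Total rotation: (-45°) + 45° = 0°. Final vector: (-0.5000, -0.8660)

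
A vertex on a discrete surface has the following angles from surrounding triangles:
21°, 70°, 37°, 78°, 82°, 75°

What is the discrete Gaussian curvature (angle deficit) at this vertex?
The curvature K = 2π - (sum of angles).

Sum of angles = 363°. K = 360° - 363° = -3° = -π/60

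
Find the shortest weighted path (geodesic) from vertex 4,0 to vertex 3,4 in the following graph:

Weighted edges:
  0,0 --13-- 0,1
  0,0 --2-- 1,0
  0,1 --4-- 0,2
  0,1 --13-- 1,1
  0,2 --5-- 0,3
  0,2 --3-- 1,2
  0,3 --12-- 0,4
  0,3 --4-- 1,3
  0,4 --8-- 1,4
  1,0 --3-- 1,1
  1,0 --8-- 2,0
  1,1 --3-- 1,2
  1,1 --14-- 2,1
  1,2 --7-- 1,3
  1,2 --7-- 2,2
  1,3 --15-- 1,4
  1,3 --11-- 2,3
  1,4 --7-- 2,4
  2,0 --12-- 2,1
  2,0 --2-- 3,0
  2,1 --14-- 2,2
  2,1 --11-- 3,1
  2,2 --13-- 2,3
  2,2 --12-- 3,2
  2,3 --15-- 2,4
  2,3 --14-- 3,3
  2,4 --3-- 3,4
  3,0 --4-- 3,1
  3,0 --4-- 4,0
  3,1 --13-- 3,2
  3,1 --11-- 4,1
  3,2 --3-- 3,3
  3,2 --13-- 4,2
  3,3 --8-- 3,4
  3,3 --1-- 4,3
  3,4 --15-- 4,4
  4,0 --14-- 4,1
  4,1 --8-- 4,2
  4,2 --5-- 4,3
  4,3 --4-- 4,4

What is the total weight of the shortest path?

Shortest path: 4,0 → 3,0 → 3,1 → 3,2 → 3,3 → 3,4, total weight = 32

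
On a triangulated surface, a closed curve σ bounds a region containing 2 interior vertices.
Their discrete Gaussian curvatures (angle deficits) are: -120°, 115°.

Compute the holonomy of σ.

Holonomy = total enclosed curvature = (-120°) + 115° = -5°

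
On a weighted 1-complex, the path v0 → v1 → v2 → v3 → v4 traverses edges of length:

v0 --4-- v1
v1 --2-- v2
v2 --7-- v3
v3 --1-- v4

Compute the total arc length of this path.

Arc length = 4 + 2 + 7 + 1 = 14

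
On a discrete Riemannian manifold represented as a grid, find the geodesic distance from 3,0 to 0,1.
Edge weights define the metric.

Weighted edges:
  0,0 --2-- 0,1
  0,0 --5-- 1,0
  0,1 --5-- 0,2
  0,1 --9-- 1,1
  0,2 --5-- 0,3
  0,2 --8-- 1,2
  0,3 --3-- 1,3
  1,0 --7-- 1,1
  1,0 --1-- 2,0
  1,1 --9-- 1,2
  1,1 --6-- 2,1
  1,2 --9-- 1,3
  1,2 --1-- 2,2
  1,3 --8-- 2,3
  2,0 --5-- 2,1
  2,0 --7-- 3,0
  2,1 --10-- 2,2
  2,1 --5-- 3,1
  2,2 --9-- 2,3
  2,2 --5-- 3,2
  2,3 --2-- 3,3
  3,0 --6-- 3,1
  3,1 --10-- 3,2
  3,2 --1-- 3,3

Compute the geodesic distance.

Shortest path: 3,0 → 2,0 → 1,0 → 0,0 → 0,1, total weight = 15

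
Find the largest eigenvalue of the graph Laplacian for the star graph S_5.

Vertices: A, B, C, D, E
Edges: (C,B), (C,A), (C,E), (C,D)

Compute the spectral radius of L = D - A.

The star S_5 is the complete bipartite graph K_{1,4} (one hub of degree 4, 4 leaves of degree 1). The Laplacian spectrum of K_{p,q} is 0, p (multiplicity q−1), q (multiplicity p−1), p+q. With p = 1, q = 4: 0 once, 1 with multiplicity 3, and 5 once. (Check: trace L = sum of degrees = 8 = 3·1 + 5.)
Laplacian eigenvalues: [0.0, 1.0, 1.0, 1.0, 5.0]. Largest eigenvalue (spectral radius) = 5.0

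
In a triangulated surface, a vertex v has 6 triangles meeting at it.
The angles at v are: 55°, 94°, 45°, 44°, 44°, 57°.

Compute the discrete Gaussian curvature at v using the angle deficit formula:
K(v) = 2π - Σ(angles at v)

Sum of angles = 339°. K = 360° - 339° = 21° = 7π/60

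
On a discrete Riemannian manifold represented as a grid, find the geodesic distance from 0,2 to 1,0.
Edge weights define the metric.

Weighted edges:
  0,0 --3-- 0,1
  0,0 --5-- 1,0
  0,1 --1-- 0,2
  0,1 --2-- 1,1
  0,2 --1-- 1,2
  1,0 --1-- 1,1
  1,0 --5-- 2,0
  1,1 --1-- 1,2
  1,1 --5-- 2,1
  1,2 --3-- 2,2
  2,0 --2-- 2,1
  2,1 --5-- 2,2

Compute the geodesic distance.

Shortest path: 0,2 → 1,2 → 1,1 → 1,0, total weight = 3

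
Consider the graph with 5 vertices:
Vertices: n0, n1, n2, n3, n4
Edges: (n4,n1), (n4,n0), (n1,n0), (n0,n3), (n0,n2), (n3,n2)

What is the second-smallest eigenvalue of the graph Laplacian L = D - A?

Degrees: deg(n0) = 4, deg(n1) = 2, deg(n2) = 2, deg(n3) = 2, deg(n4) = 2.
L = D − A with rows/columns ordered (n0, n1, n2, n3, n4):
  [ 4, -1, -1, -1, -1]
  [-1,  2,  0,  0, -1]
  [-1,  0,  2, -1,  0]
  [-1,  0, -1,  2,  0]
  [-1, -1,  0,  0,  2]
Characteristic polynomial: det(λI − L) = λ(λ − 1)(λ − 3)²(λ − 5).
Roots: λ = 0; (λ − 1) = 0 ⇒ λ = 1; (λ − 3) = 0 ⇒ λ = 3 (multiplicity 2); (λ − 5) = 0 ⇒ λ = 5.
(Check: the roots sum (with multiplicity) to 12, matching trace L = Σdeg = 2·6 = 12.)
Laplacian eigenvalues: [0.0, 1.0, 3.0, 3.0, 5.0]. Algebraic connectivity (smallest non-zero eigenvalue) = 1.0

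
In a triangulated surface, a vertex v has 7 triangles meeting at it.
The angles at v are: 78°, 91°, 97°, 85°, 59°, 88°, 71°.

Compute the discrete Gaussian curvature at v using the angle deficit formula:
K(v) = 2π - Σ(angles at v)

Sum of angles = 569°. K = 360° - 569° = -209° = -209π/180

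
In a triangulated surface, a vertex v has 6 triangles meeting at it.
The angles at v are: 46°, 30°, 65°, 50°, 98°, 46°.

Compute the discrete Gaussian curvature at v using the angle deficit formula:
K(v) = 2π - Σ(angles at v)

Sum of angles = 335°. K = 360° - 335° = 25° = 5π/36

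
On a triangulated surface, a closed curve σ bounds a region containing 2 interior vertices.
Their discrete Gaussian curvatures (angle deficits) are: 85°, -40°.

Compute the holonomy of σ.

Holonomy = total enclosed curvature = 85° + (-40°) = 45°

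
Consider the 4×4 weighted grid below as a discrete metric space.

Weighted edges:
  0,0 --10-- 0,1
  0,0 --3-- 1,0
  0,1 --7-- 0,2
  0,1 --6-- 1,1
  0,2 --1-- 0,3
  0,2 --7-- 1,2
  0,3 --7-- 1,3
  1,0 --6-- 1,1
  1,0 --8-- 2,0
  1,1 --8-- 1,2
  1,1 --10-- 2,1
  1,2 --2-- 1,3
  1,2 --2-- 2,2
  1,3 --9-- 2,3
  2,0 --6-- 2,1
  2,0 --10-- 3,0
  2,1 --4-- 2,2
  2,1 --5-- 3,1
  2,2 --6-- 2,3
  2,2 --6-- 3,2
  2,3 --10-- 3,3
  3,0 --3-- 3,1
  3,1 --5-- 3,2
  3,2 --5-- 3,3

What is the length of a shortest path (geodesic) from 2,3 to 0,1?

Shortest path: 2,3 → 2,2 → 1,2 → 0,2 → 0,1, total weight = 22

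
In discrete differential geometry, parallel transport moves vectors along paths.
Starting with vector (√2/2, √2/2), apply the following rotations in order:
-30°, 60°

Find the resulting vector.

Total rotation: (-30°) + 60° = 30°. Final vector: (0.2588, 0.9659)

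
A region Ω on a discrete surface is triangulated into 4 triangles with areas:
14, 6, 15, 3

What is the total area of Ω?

14 + 6 + 15 + 3 = 38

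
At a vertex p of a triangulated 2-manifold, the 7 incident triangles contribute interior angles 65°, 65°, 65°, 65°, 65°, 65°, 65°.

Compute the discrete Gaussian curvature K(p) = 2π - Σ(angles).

Sum of angles = 455°. K = 360° - 455° = -95° = -19π/36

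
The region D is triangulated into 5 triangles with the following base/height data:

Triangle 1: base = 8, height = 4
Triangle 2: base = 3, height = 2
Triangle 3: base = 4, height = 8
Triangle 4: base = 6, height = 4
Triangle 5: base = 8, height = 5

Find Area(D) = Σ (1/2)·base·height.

(1/2)×8×4 + (1/2)×3×2 + (1/2)×4×8 + (1/2)×6×4 + (1/2)×8×5 = 67.0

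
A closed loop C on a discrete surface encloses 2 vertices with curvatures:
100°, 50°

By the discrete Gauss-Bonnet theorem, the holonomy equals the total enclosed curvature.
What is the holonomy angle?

Holonomy = total enclosed curvature = 100° + 50° = 150°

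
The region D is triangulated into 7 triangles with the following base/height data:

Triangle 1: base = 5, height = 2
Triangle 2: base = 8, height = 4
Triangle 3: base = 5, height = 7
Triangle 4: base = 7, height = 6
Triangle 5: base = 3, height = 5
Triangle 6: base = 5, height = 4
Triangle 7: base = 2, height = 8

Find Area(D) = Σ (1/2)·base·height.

(1/2)×5×2 + (1/2)×8×4 + (1/2)×5×7 + (1/2)×7×6 + (1/2)×3×5 + (1/2)×5×4 + (1/2)×2×8 = 85.0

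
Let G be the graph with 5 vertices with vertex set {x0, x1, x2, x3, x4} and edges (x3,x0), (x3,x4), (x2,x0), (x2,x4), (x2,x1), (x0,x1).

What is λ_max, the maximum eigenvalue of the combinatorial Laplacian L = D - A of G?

Degrees: deg(x0) = 3, deg(x1) = 2, deg(x2) = 3, deg(x3) = 2, deg(x4) = 2.
L = D − A with rows/columns ordered (x0, x1, x2, x3, x4):
  [ 3, -1, -1, -1,  0]
  [-1,  2, -1,  0,  0]
  [-1, -1,  3,  0, -1]
  [-1,  0,  0,  2, -1]
  [ 0,  0, -1, -1,  2]
Characteristic polynomial: det(λI − L) = λ(λ² − 5λ + 5)(λ² − 7λ + 11).
Roots: λ = 0; (λ² − 5λ + 5) = 0 ⇒ λ = (5 ± √5)/2 ≈ 1.382, 3.618; (λ² − 7λ + 11) = 0 ⇒ λ = (7 ± √5)/2 ≈ 2.382, 4.618.
(Check: the roots sum (with multiplicity) to 12, matching trace L = Σdeg = 2·6 = 12.)
Laplacian eigenvalues: [0.0, 1.382, 2.382, 3.618, 4.618]. Largest eigenvalue (spectral radius) = 4.618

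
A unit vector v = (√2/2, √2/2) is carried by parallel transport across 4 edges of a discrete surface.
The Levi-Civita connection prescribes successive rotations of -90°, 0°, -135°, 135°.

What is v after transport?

Total rotation: (-90°) + 0° + (-135°) + 135° = -90°. Final vector: (0.7071, -0.7071)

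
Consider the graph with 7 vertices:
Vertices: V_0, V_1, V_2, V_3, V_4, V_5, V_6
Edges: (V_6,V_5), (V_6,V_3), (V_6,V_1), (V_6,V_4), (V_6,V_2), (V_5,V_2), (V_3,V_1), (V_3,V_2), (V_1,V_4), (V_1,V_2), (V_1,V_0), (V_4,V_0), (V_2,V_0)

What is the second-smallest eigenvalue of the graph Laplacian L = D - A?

Degrees: deg(V_0) = 3, deg(V_1) = 5, deg(V_2) = 5, deg(V_3) = 3, deg(V_4) = 3, deg(V_5) = 2, deg(V_6) = 5.
L = D − A with rows/columns ordered (V_0, V_1, V_2, V_3, V_4, V_5, V_6):
  [ 3, -1, -1,  0, -1,  0,  0]
  [-1,  5, -1, -1, -1,  0, -1]
  [-1, -1,  5, -1,  0, -1, -1]
  [ 0, -1, -1,  3,  0,  0, -1]
  [-1, -1,  0,  0,  3,  0, -1]
  [ 0,  0, -1,  0,  0,  2, -1]
  [ 0, -1, -1, -1, -1, -1,  5]
Characteristic polynomial: det(λI − L) = λ(λ² − 8λ + 11)(λ² − 8λ + 14)(λ² − 10λ + 23).
Roots: λ = 0; (λ² − 8λ + 11) = 0 ⇒ λ = 4 ± √5 ≈ 1.7639, 6.2361; (λ² − 8λ + 14) = 0 ⇒ λ = 4 ± √2 ≈ 2.5858, 5.4142; (λ² − 10λ + 23) = 0 ⇒ λ = 5 ± √2 ≈ 3.5858, 6.4142.
(Check: the roots sum (with multiplicity) to 26, matching trace L = Σdeg = 2·13 = 26.)
Laplacian eigenvalues: [0.0, 1.7639, 2.5858, 3.5858, 5.4142, 6.2361, 6.4142]. Algebraic connectivity (smallest non-zero eigenvalue) = 1.7639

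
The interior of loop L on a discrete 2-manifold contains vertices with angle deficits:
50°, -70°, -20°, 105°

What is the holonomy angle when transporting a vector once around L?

Holonomy = total enclosed curvature = 50° + (-70°) + (-20°) + 105° = 65°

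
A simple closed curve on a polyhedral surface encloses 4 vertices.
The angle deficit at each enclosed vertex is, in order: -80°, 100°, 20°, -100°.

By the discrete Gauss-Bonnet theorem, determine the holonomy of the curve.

Holonomy = total enclosed curvature = (-80°) + 100° + 20° + (-100°) = -60°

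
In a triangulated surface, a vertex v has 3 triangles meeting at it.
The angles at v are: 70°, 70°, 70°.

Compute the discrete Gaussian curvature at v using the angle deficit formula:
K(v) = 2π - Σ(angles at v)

Sum of angles = 210°. K = 360° - 210° = 150°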